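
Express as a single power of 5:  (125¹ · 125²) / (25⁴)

5^1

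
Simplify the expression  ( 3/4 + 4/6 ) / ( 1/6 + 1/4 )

Numerator: 3/4 + 4/6 = 17/12
Denominator: 1/6 + 1/4 = 5/12
Divide: (17/12) · (12/5) = 17/5

17/5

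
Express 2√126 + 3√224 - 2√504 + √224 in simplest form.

2√126 = 6*√14; 3√224 = 12*√14; 2√504 = 12*√14; √224 = 4*√14
Combine: (6 + 12 - 12 + 4)·√14 = 10*√14

10*√14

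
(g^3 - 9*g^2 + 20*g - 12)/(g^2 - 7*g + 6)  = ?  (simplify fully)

Factor: g^3 - 9*g^2 + 20*g - 12 = (g - 6)*(g - 1)*(g - 2);  g^2 - 7*g + 6 = (g - 6)*(g - 1)
Cancel the common factors (g - 6), (g - 1).

g - 2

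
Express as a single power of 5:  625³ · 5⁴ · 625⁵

5^36

625³ = 5^12; 5⁴ = 5^4; 625⁵ = 5^20
Combine exponents: 5^36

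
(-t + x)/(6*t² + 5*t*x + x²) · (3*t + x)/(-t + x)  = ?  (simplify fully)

Factor: 6*t² + 5*t*x + x² = (3*t + x)·(2*t + x)
Cancel the common factors (3*t + x), (-t + x).

1/(2*t + x)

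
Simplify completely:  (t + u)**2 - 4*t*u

Expanding gives t**2 - 2*t*u + u**2, a perfect square.

(t - u)**2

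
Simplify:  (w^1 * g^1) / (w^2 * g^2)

1/(g*w)

Quotient: (w^-1) * (g^-1)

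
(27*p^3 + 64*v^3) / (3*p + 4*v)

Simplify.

Factor as (a+b)(a^2-ab+b^2) with a=(3*p), b=(4*v).

9*p^2 - 12*p*v + 16*v^2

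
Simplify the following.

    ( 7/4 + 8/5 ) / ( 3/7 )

469/60

Numerator: 7/4 + 8/5 = 67/20
Denominator: 3/7 = 3/7
Divide: (67/20) · (7/3) = 469/60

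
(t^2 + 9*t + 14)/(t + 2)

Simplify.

Factor: t^2 + 9*t + 14 = (t + 7)*(t + 2)
Cancel the common factor (t + 2).

t + 7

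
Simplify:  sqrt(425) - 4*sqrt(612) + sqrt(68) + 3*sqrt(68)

sqrt(425) = 5*sqrt(17); 4*sqrt(612) = 24*sqrt(17); sqrt(68) = 2*sqrt(17); 3*sqrt(68) = 6*sqrt(17)
Combine: (5 - 24 + 2 + 6)·sqrt(17) = -11*sqrt(17)

-11*sqrt(17)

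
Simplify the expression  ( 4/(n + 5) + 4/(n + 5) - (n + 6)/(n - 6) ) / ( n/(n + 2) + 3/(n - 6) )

Numerator: 4/(n + 5) + 4/(n + 5) - (n + 6)/(n - 6) = (-n^2 - 3*n - 78)/(n^2 - n - 30)
Denominator: n/(n + 2) + 3/(n - 6) = (n^2 - 3*n + 6)/(n^2 - 4*n - 12)
Divide: ((-n^2 - 3*n - 78)/(n^2 - n - 30)) · ((n^2 - 4*n - 12)/(n^2 - 3*n + 6)) = (-n^3 - 5*n^2 - 84*n - 156)/(n^3 + 2*n^2 - 9*n + 30)

(-n^3 - 5*n^2 - 84*n - 156)/(n^3 + 2*n^2 - 9*n + 30)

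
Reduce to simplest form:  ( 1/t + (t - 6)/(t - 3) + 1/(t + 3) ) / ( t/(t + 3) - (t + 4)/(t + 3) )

(-t³ + t² + 21*t + 9)/(4*t² - 12*t)

Numerator: 1/t + (t - 6)/(t - 3) + 1/(t + 3) = (t³ - t² - 21*t - 9)/(t³ - 9*t)
Denominator: t/(t + 3) - (t + 4)/(t + 3) = -4/(t + 3)
Divide: ((t³ - t² - 21*t - 9)/(t³ - 9*t)) · (-t/4 - 3/4) = (-t³ + t² + 21*t + 9)/(4*t² - 12*t)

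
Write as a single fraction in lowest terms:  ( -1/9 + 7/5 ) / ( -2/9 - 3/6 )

Numerator: -1/9 + 7/5 = 58/45
Denominator: -2/9 - 3/6 = -13/18
Divide: (58/45) · (-18/13) = -116/65

-116/65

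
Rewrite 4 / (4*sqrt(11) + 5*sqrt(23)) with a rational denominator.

(-16*sqrt(11) + 20*sqrt(23))/399

Multiply numerator and denominator by -5*sqrt(23) + 4*sqrt(11).
Denominator becomes -399; numerator becomes -20*sqrt(23) + 16*sqrt(11).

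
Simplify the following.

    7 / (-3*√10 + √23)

Multiply numerator and denominator by √23 + 3*√10.
Denominator becomes -67; numerator becomes 7*√23 + 21*√10.

(-21*√10 - 7*√23)/67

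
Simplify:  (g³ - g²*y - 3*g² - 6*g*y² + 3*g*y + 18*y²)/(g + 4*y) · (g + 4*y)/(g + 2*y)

Factor: g³ - g²*y - 3*g² - 6*g*y² + 3*g*y + 18*y² = (g - 3*y)·(g + 2*y)·(g - 3)
Cancel the common factors (g + 4*y), (g + 2*y).

g² - 3*g*y - 3*g + 9*y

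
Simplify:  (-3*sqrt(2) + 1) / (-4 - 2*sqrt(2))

Multiply numerator and denominator by -4 + 2*sqrt(2).
Denominator becomes 8; numerator becomes -16 + 14*sqrt(2).

(-8 + 7*sqrt(2))/4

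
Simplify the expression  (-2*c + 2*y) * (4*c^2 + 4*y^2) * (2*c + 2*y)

Telescope via difference of squares: ((2*y)+(2*c))((2*y)-(2*c)) = -4*c^2 + 4*y^2, then repeat with the next factor.

-16*c^4 + 16*y^4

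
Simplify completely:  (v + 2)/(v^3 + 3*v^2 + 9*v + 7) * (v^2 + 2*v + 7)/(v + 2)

Factor: v^3 + 3*v^2 + 9*v + 7 = (v + 1)*(v^2 + 2*v + 7)
Cancel the common factors (v^2 + 2*v + 7), (v + 2).

1/(v + 1)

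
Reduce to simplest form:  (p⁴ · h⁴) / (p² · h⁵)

p²/h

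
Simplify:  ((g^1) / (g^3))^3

Inside the bracket: (g^-2)
Raise to the power 3: (g^-6)

g^(-6)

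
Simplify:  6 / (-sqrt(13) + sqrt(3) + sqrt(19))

Group as (sqrt(3) + sqrt(19)) - sqrt(13); multiply by (sqrt(3) + sqrt(19)) + sqrt(13), then rationalise the remaining surd.

(-18*sqrt(13) - 6*sqrt(19) + 58*sqrt(3) + 4*sqrt(741))/49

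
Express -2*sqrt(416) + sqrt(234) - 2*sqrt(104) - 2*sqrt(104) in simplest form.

2*sqrt(416) = 8*sqrt(26); sqrt(234) = 3*sqrt(26); 2*sqrt(104) = 4*sqrt(26); 2*sqrt(104) = 4*sqrt(26)
Combine: (-8 + 3 - 4 - 4)·sqrt(26) = -13*sqrt(26)

-13*sqrt(26)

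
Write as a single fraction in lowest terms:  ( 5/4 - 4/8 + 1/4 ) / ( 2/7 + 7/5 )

35/59

Numerator: 5/4 - 4/8 + 1/4 = 1
Denominator: 2/7 + 7/5 = 59/35
Divide: (1) · (35/59) = 35/59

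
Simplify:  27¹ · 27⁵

3^18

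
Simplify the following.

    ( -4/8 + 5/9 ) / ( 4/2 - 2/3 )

Numerator: -4/8 + 5/9 = 1/18
Denominator: 4/2 - 2/3 = 4/3
Divide: (1/18) · (3/4) = 1/24

1/24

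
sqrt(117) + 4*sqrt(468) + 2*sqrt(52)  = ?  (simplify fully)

sqrt(117) = 3*sqrt(13); 4*sqrt(468) = 24*sqrt(13); 2*sqrt(52) = 4*sqrt(13)
Combine: (3 + 24 + 4)·sqrt(13) = 31*sqrt(13)

31*sqrt(13)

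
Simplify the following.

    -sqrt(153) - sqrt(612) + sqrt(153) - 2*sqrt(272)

-14*sqrt(17)

sqrt(153) = 3*sqrt(17); sqrt(612) = 6*sqrt(17); sqrt(153) = 3*sqrt(17); 2*sqrt(272) = 8*sqrt(17)
Combine: (-3 - 6 + 3 - 8)·sqrt(17) = -14*sqrt(17)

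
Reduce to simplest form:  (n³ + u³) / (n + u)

u^3 + n^3 = (n + u)(n² - n*u + u²).

n² - n*u + u²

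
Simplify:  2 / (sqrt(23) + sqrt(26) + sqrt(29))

(-sqrt(17342) + 10*sqrt(29) + 13*sqrt(26) + 16*sqrt(23))/498

Group as (sqrt(26) + sqrt(29)) + sqrt(23); multiply by (sqrt(26) + sqrt(29)) - sqrt(23), then rationalise the remaining surd.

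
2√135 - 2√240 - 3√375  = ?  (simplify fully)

2√135 = 6*√15; 2√240 = 8*√15; 3√375 = 15*√15
Combine: (6 - 8 - 15)·√15 = -17*√15

-17*√15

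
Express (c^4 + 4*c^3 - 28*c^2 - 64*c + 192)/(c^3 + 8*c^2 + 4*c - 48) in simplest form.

Factor: c^4 + 4*c^3 - 28*c^2 - 64*c + 192 = (c + 6)*(c - 2)*(c + 4)*(c - 4);  c^3 + 8*c^2 + 4*c - 48 = (c - 2)*(c + 6)*(c + 4)
Cancel the common factors (c + 6), (c - 2), (c + 4).

c - 4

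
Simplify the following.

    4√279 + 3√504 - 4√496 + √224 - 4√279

-16*√31 + 22*√14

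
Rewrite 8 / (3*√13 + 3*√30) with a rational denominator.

(-8*√13 + 8*√30)/51

Multiply numerator and denominator by -3*√13 + 3*√30.
Denominator becomes 153; numerator becomes -24*√13 + 24*√30.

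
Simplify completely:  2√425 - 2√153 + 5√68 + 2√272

22*√17

2√425 = 10*√17; 2√153 = 6*√17; 5√68 = 10*√17; 2√272 = 8*√17
Combine: (10 - 6 + 10 + 8)·√17 = 22*√17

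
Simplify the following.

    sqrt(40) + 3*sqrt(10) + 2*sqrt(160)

13*sqrt(10)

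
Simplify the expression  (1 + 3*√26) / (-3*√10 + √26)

(-18*√65 - 78 - 3*√10 - √26)/64

Multiply numerator and denominator by √26 + 3*√10.
Denominator becomes -64; numerator becomes √26 + 3*√10 + 78 + 18*√65.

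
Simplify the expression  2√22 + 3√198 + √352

15*√22

2√22 = 2*√22; 3√198 = 9*√22; √352 = 4*√22
Combine: (2 + 9 + 4)·√22 = 15*√22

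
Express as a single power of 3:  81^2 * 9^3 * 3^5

81^2 = 3^8; 9^3 = 3^6; 3^5 = 3^5
Combine exponents: 3^19

3^19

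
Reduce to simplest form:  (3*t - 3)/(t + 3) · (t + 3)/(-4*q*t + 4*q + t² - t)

-3/(4*q - t)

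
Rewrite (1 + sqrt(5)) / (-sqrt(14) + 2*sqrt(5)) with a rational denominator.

(sqrt(14) + 2*sqrt(5) + sqrt(70) + 10)/6

Multiply numerator and denominator by sqrt(14) + 2*sqrt(5).
Denominator becomes 6; numerator becomes sqrt(14) + 2*sqrt(5) + sqrt(70) + 10.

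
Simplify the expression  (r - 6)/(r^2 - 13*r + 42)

Factor: r^2 - 13*r + 42 = (r - 7)*(r - 6)
Cancel the common factor (r - 6).

1/(r - 7)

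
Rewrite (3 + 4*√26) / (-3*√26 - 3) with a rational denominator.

(-101 + √26)/75

Multiply numerator and denominator by -3 + 3*√26.
Denominator becomes -225; numerator becomes -3*√26 + 303.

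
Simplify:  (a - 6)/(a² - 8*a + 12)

1/(a - 2)

Factor: a² - 8*a + 12 = (a - 6)·(a - 2)
Cancel the common factor (a - 6).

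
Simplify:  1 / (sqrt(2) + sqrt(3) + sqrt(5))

(-sqrt(30) + 2*sqrt(3) + 3*sqrt(2))/12

Group as (sqrt(2) + sqrt(5)) + sqrt(3); multiply by (sqrt(2) + sqrt(5)) - sqrt(3), then rationalise the remaining surd.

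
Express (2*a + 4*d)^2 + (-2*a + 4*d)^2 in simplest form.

8*a^2 + 32*d^2

Only the even-power cross terms survive.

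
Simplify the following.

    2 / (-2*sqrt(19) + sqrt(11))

Multiply numerator and denominator by sqrt(11) + 2*sqrt(19).
Denominator becomes -65; numerator becomes 2*sqrt(11) + 4*sqrt(19).

(-4*sqrt(19) - 2*sqrt(11))/65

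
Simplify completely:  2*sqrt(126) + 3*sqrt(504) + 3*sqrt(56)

30*sqrt(14)

2*sqrt(126) = 6*sqrt(14); 3*sqrt(504) = 18*sqrt(14); 3*sqrt(56) = 6*sqrt(14)
Combine: (6 + 18 + 6)·sqrt(14) = 30*sqrt(14)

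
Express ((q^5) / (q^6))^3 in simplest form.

q^(-3)

Inside the bracket: (q^-1)
Raise to the power 3: (q^-3)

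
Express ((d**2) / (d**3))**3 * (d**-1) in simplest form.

Inside the bracket: (d**-1)
Raise to the power 3: (d**-3)
Multiply by (d**-1): add exponents.

d**(-4)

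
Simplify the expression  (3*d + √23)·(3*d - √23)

(3*d)^2 - (√23)^2 = 9*d² - 23.

9*d² - 23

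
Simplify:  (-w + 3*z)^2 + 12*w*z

(w + 3*z)^2

After expansion: w^2 + 6*w*z + 9*z^2 — a perfect-square trinomial.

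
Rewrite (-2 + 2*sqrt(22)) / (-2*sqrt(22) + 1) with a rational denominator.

Multiply numerator and denominator by 1 + 2*sqrt(22).
Denominator becomes -87; numerator becomes -2*sqrt(22) + 86.

(-86 + 2*sqrt(22))/87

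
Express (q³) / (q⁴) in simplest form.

1/q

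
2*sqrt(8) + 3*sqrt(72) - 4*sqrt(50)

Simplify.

2*sqrt(2)

2*sqrt(8) = 4*sqrt(2); 3*sqrt(72) = 18*sqrt(2); 4*sqrt(50) = 20*sqrt(2)
Combine: (4 + 18 - 20)·sqrt(2) = 2*sqrt(2)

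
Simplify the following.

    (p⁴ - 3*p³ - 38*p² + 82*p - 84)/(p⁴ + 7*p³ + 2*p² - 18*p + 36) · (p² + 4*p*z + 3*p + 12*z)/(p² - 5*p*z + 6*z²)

(p² + 4*p*z - 7*p - 28*z)/(p² - 5*p*z + 6*z²)

Factor: p⁴ - 3*p³ - 38*p² + 82*p - 84 = (p + 6)·(p - 7)·(p² - 2*p + 2);  p⁴ + 7*p³ + 2*p² - 18*p + 36 = (p + 3)·(p² - 2*p + 2)·(p + 6);  p² + 4*p*z + 3*p + 12*z = (p + 3)·(p + 4*z);  p² - 5*p*z + 6*z² = (p - 3*z)·(p - 2*z)
Cancel the common factors (p² - 2*p + 2), (p + 6), (p + 3).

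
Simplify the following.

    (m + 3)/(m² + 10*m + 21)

1/(m + 7)

Factor: m² + 10*m + 21 = (m + 7)·(m + 3)
Cancel the common factor (m + 3).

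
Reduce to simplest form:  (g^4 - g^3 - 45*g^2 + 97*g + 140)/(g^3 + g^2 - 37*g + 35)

(g^2 - 3*g - 4)/(g - 1)

Factor: g^4 - g^3 - 45*g^2 + 97*g + 140 = (g - 5)*(g + 7)*(g + 1)*(g - 4);  g^3 + g^2 - 37*g + 35 = (g - 5)*(g + 7)*(g - 1)
Cancel the common factors (g - 5), (g + 7).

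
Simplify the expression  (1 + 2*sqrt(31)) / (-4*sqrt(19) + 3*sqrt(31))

Multiply numerator and denominator by 3*sqrt(31) + 4*sqrt(19).
Denominator becomes -25; numerator becomes 3*sqrt(31) + 4*sqrt(19) + 186 + 8*sqrt(589).

(-8*sqrt(589) - 186 - 4*sqrt(19) - 3*sqrt(31))/25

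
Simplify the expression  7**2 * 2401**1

7**6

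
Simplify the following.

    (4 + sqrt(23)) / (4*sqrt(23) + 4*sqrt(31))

Multiply numerator and denominator by -4*sqrt(31) + 4*sqrt(23).
Denominator becomes -128; numerator becomes -4*sqrt(713) - 16*sqrt(31) + 16*sqrt(23) + 92.

(-23 - 4*sqrt(23) + 4*sqrt(31) + sqrt(713))/32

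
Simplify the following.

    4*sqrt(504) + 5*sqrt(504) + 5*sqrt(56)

64*sqrt(14)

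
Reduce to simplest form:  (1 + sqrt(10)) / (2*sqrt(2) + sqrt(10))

Multiply numerator and denominator by -2*sqrt(2) + sqrt(10).
Denominator becomes 2; numerator becomes -4*sqrt(5) - 2*sqrt(2) + sqrt(10) + 10.

(-4*sqrt(5) - 2*sqrt(2) + sqrt(10) + 10)/2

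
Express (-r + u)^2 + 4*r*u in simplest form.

Expanding gives r^2 + 2*r*u + u^2, a perfect square.

(r + u)^2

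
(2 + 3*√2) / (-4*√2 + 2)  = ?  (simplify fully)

(-2 - √2)/2

Multiply numerator and denominator by 2 + 4*√2.
Denominator becomes -28; numerator becomes 14*√2 + 28.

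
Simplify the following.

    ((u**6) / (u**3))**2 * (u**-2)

Inside the bracket: u**3
Raise to the power 2: u**6
Multiply by (u**-2): add exponents.

u**4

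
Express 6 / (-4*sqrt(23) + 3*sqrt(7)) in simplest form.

Multiply numerator and denominator by 3*sqrt(7) + 4*sqrt(23).
Denominator becomes -305; numerator becomes 18*sqrt(7) + 24*sqrt(23).

(-24*sqrt(23) - 18*sqrt(7))/305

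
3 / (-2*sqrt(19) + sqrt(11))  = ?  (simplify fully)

Multiply numerator and denominator by sqrt(11) + 2*sqrt(19).
Denominator becomes -65; numerator becomes 3*sqrt(11) + 6*sqrt(19).

(-6*sqrt(19) - 3*sqrt(11))/65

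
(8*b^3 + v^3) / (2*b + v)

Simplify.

v^3 + (2*b)^3 = (2*b + v)(4*b^2 - 2*b*v + v^2).

4*b^2 - 2*b*v + v^2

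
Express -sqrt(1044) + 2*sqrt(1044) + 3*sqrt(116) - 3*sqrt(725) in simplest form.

-3*sqrt(29)

sqrt(1044) = 6*sqrt(29); 2*sqrt(1044) = 12*sqrt(29); 3*sqrt(116) = 6*sqrt(29); 3*sqrt(725) = 15*sqrt(29)
Combine: (-6 + 12 + 6 - 15)·sqrt(29) = -3*sqrt(29)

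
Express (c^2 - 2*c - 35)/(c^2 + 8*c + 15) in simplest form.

(c - 7)/(c + 3)

Factor: c^2 - 2*c - 35 = (c - 7)*(c + 5);  c^2 + 8*c + 15 = (c + 5)*(c + 3)
Cancel the common factor (c + 5).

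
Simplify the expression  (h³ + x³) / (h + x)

h^3 + x^3 = (h + x)(h² - h*x + x²).

h² - h*x + x²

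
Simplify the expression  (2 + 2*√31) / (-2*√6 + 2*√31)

(√6 + √31 + √186 + 31)/25

Multiply numerator and denominator by 2*√6 + 2*√31.
Denominator becomes 100; numerator becomes 4*√6 + 4*√31 + 4*√186 + 124.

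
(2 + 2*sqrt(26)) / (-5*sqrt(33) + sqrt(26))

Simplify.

(-10*sqrt(858) - 10*sqrt(33) - 52 - 2*sqrt(26))/799

Multiply numerator and denominator by sqrt(26) + 5*sqrt(33).
Denominator becomes -799; numerator becomes 2*sqrt(26) + 52 + 10*sqrt(33) + 10*sqrt(858).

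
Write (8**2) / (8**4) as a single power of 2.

8**2 = 2**6; 8**4 = 2**12
Combine exponents: 2**(-6)

2**(-6)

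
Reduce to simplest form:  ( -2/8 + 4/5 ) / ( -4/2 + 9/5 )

-11/4

Numerator: -2/8 + 4/5 = 11/20
Denominator: -4/2 + 9/5 = -1/5
Divide: (11/20) · (-5) = -11/4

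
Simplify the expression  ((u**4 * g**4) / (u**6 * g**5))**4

Inside the bracket: (u**-2) * (g**-1)
Raise to the power 4: (u**-8) * (g**-4)

1/(g**4*u**8)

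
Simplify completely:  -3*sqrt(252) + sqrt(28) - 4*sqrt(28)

-24*sqrt(7)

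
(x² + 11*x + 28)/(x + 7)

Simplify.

x + 4

Factor: x² + 11*x + 28 = (x + 7)·(x + 4)
Cancel the common factor (x + 7).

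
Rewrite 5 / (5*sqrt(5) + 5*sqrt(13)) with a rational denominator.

(-sqrt(5) + sqrt(13))/8

Multiply numerator and denominator by -5*sqrt(13) + 5*sqrt(5).
Denominator becomes -200; numerator becomes -25*sqrt(13) + 25*sqrt(5).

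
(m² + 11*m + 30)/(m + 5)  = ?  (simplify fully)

m + 6

Factor: m² + 11*m + 30 = (m + 6)·(m + 5)
Cancel the common factor (m + 5).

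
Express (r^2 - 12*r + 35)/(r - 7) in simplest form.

r - 5

Factor: r^2 - 12*r + 35 = (r - 7)*(r - 5)
Cancel the common factor (r - 7).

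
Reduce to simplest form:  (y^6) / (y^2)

Quotient: y^4

y^4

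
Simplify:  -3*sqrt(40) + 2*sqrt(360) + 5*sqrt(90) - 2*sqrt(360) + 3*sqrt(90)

18*sqrt(10)

3*sqrt(40) = 6*sqrt(10); 2*sqrt(360) = 12*sqrt(10); 5*sqrt(90) = 15*sqrt(10); 2*sqrt(360) = 12*sqrt(10); 3*sqrt(90) = 9*sqrt(10)
Combine: (-6 + 12 + 15 - 12 + 9)·sqrt(10) = 18*sqrt(10)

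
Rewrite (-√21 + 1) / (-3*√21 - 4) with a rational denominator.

Multiply numerator and denominator by -4 + 3*√21.
Denominator becomes -173; numerator becomes -67 + 7*√21.

(-7*√21 + 67)/173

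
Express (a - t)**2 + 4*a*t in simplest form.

(a + t)**2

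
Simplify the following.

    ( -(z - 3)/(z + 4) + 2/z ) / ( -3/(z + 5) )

Numerator: -(z - 3)/(z + 4) + 2/z = (-z^2 + 5*z + 8)/(z^2 + 4*z)
Denominator: -3/(z + 5) = -3/(z + 5)
Divide: ((-z^2 + 5*z + 8)/(z^2 + 4*z)) · (-z/3 - 5/3) = (z^3 - 33*z - 40)/(3*z^2 + 12*z)

(z^3 - 33*z - 40)/(3*z^2 + 12*z)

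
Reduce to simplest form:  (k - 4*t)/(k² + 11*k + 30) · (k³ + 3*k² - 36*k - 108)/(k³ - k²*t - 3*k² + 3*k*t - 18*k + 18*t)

(-k + 4*t)/(-k² + k*t - 5*k + 5*t)

Factor: k² + 11*k + 30 = (k + 6)·(k + 5);  k³ + 3*k² - 36*k - 108 = (k - 6)·(k + 3)·(k + 6);  k³ - k²*t - 3*k² + 3*k*t - 18*k + 18*t = (k - 6)·(k - t)·(k + 3)
Cancel the common factors (k - 6), (k + 6), (k + 3).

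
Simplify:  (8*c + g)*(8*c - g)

Product of conjugates: (P+Q)(P-Q) = P^2 - Q^2.

64*c^2 - g^2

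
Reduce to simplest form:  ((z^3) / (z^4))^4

Inside the bracket: (z^-1)
Raise to the power 4: (z^-4)

z^(-4)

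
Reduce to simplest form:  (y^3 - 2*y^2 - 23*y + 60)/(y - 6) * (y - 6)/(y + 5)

Factor: y^3 - 2*y^2 - 23*y + 60 = (y - 3)*(y - 4)*(y + 5)
Cancel the common factors (y - 6), (y + 5).

y^2 - 7*y + 12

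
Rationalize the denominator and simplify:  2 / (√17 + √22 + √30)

Group as (√17 + √22) + √30; multiply by (√17 + √22) - √30, then rationalise the remaining surd.

(-8*√2805 + 18*√30 + 50*√22 + 70*√17)/1415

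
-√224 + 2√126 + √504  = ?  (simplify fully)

√224 = 4*√14; 2√126 = 6*√14; √504 = 6*√14
Combine: (-4 + 6 + 6)·√14 = 8*√14

8*√14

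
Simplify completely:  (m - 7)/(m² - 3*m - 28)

Factor: m² - 3*m - 28 = (m - 7)·(m + 4)
Cancel the common factor (m - 7).

1/(m + 4)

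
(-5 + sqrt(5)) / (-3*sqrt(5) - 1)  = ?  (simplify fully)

(-5 + 4*sqrt(5))/11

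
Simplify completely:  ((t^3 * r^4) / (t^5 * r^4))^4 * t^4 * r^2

Inside the bracket: (t^-2)
Raise to the power 4: (t^-8)
Multiply by t^4 * r^2: add exponents.

r^2/t^4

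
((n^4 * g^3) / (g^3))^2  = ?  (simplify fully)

Inside the bracket: n^4
Raise to the power 2: n^8

n^8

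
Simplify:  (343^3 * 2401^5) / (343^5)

343^3 = 7^9; 2401^5 = 7^20; 343^5 = 7^15
Combine exponents: 7^14

7^14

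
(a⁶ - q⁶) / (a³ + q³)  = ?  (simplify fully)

a⁶ - q⁶ factors as -(-a + q)*(a + q)*(a² - a*q + q²)*(a² + a*q + q²).

a³ - q³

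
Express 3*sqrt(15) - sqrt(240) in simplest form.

-sqrt(15)

3*sqrt(15) = 3*sqrt(15); sqrt(240) = 4*sqrt(15)
Combine: (3 - 4)·sqrt(15) = -sqrt(15)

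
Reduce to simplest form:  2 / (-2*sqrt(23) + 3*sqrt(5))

Multiply numerator and denominator by 3*sqrt(5) + 2*sqrt(23).
Denominator becomes -47; numerator becomes 6*sqrt(5) + 4*sqrt(23).

(-4*sqrt(23) - 6*sqrt(5))/47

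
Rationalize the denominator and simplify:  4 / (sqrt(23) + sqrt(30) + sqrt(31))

(-2*sqrt(21390) + 22*sqrt(31) + 24*sqrt(30) + 38*sqrt(23))/569

Group as (sqrt(23) + sqrt(31)) + sqrt(30); multiply by (sqrt(23) + sqrt(31)) - sqrt(30), then rationalise the remaining surd.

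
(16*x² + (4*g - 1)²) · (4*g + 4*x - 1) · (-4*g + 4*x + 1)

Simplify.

-256*g⁴ + 256*g³ - 96*g² + 16*g + 256*x⁴ - 1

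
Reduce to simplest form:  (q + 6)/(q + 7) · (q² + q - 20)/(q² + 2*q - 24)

(q + 5)/(q + 7)

Factor: q² + q - 20 = (q + 5)·(q - 4);  q² + 2*q - 24 = (q - 4)·(q + 6)
Cancel the common factors (q - 4), (q + 6).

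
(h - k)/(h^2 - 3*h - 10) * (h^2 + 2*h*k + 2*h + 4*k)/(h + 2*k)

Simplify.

(h - k)/(h - 5)

Factor: h^2 - 3*h - 10 = (h + 2)*(h - 5);  h^2 + 2*h*k + 2*h + 4*k = (h + 2*k)*(h + 2)
Cancel the common factors (h + 2*k), (h + 2).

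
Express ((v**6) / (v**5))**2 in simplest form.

Inside the bracket: v**1
Raise to the power 2: v**2

v**2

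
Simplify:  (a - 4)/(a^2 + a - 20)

1/(a + 5)

Factor: a^2 + a - 20 = (a + 5)*(a - 4)
Cancel the common factor (a - 4).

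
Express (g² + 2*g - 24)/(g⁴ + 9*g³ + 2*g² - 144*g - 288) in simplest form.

1/(g² + 7*g + 12)

Factor: g² + 2*g - 24 = (g - 4)·(g + 6);  g⁴ + 9*g³ + 2*g² - 144*g - 288 = (g - 4)·(g + 3)·(g + 4)·(g + 6)
Cancel the common factors (g - 4), (g + 6).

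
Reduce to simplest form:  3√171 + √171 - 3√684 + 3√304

6*√19

3√171 = 9*√19; √171 = 3*√19; 3√684 = 18*√19; 3√304 = 12*√19
Combine: (9 + 3 - 18 + 12)·√19 = 6*√19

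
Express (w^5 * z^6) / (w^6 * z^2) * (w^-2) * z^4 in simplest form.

Quotient: (w^-1) * z^4
Multiply by (w^-2) * z^4: add exponents.

z^8/w^3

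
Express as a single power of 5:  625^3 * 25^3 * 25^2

5^22

625^3 = 5^12; 25^3 = 5^6; 25^2 = 5^4
Combine exponents: 5^22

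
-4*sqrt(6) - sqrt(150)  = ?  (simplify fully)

4*sqrt(6) = 4*sqrt(6); sqrt(150) = 5*sqrt(6)
Combine: (-4 - 5)·sqrt(6) = -9*sqrt(6)

-9*sqrt(6)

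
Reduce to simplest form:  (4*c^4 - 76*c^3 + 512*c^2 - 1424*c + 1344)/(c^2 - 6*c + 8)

4*c^2 - 52*c + 168

Factor: 4*c^4 - 76*c^3 + 512*c^2 - 1424*c + 1344 = 4*(c - 4)*(c - 7)*(c - 6)*(c - 2);  c^2 - 6*c + 8 = (c - 4)*(c - 2)
Cancel the common factors (c - 4), (c - 2).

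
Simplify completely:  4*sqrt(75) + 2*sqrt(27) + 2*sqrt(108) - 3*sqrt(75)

4*sqrt(75) = 20*sqrt(3); 2*sqrt(27) = 6*sqrt(3); 2*sqrt(108) = 12*sqrt(3); 3*sqrt(75) = 15*sqrt(3)
Combine: (20 + 6 + 12 - 15)·sqrt(3) = 23*sqrt(3)

23*sqrt(3)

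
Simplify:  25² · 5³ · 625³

5^19

25² = 5^4; 5³ = 5^3; 625³ = 5^12
Combine exponents: 5^19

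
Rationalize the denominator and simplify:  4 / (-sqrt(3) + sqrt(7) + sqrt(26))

(-22*sqrt(7) - 2*sqrt(546) + 30*sqrt(3) + 16*sqrt(26))/43

Group as (sqrt(7) + sqrt(26)) - sqrt(3); multiply by (sqrt(7) + sqrt(26)) + sqrt(3), then rationalise the remaining surd.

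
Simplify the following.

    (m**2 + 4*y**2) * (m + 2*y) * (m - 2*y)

(m+(2*y))(m-(2*y)) = m**2 - 4*y**2; continue pairing.

m**4 - 16*y**4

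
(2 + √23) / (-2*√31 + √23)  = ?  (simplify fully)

Multiply numerator and denominator by √23 + 2*√31.
Denominator becomes -101; numerator becomes 2*√23 + 4*√31 + 23 + 2*√713.

(-2*√713 - 23 - 4*√31 - 2*√23)/101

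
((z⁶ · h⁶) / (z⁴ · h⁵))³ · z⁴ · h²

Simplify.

Inside the bracket: z² · h¹
Raise to the power 3: z⁶ · h³
Multiply by z⁴ · h²: add exponents.

h⁵*z^10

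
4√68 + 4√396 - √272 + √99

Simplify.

4√68 = 8*√17; 4√396 = 24*√11; √272 = 4*√17; √99 = 3*√11

4*√17 + 27*√11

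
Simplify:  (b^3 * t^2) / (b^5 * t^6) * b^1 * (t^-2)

1/(b*t^6)

Quotient: (b^-2) * (t^-4)
Multiply by b^1 * (t^-2): add exponents.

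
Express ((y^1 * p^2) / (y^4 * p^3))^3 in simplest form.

Inside the bracket: (y^-3) * (p^-1)
Raise to the power 3: (y^-9) * (p^-3)

1/(p^3*y^9)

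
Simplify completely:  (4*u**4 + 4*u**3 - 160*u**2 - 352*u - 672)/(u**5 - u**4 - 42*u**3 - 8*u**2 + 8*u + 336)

4/(u - 2)

Factor: 4*u**4 + 4*u**3 - 160*u**2 - 352*u - 672 = 4*(u - 7)*(u + 6)*(u**2 + 2*u + 4);  u**5 - u**4 - 42*u**3 - 8*u**2 + 8*u + 336 = (u - 7)*(u + 6)*(u - 2)*(u**2 + 2*u + 4)
Cancel the common factors (u**2 + 2*u + 4), (u - 7), (u + 6).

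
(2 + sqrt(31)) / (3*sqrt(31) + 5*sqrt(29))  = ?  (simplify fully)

Multiply numerator and denominator by -5*sqrt(29) + 3*sqrt(31).
Denominator becomes -446; numerator becomes -5*sqrt(899) - 10*sqrt(29) + 6*sqrt(31) + 93.

(-93 - 6*sqrt(31) + 10*sqrt(29) + 5*sqrt(899))/446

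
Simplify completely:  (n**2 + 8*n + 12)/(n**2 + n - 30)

(n + 2)/(n - 5)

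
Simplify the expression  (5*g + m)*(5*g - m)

(5*g)**2 - (m)**2 = 25*g**2 - m**2.

25*g**2 - m**2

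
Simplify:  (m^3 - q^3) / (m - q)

m^2 + m*q + q^2

m^3 - q^3 = (m - q)(m^2 + m*q + q^2).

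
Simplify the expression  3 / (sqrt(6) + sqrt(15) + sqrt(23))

(-9*sqrt(230) - 3*sqrt(23) + 21*sqrt(15) + 48*sqrt(6))/178

Group as (sqrt(15) + sqrt(23)) + sqrt(6); multiply by (sqrt(15) + sqrt(23)) - sqrt(6), then rationalise the remaining surd.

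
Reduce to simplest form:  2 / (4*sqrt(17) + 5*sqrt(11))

Multiply numerator and denominator by -4*sqrt(17) + 5*sqrt(11).
Denominator becomes 3; numerator becomes -8*sqrt(17) + 10*sqrt(11).

(-8*sqrt(17) + 10*sqrt(11))/3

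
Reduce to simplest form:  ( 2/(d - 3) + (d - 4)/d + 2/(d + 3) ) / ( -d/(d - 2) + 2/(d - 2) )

(-d**3 + 9*d - 36)/(d**3 - 9*d)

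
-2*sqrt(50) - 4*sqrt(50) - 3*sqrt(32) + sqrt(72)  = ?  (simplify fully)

-36*sqrt(2)

2*sqrt(50) = 10*sqrt(2); 4*sqrt(50) = 20*sqrt(2); 3*sqrt(32) = 12*sqrt(2); sqrt(72) = 6*sqrt(2)
Combine: (-10 - 20 - 12 + 6)·sqrt(2) = -36*sqrt(2)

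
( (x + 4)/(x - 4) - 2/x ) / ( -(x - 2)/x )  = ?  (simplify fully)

Numerator: (x + 4)/(x - 4) - 2/x = (x² + 2*x + 8)/(x² - 4*x)
Denominator: -(x - 2)/x = (-x + 2)/x
Divide: ((x² + 2*x + 8)/(x² - 4*x)) · (x/(-x + 2)) = (-x² - 2*x - 8)/(x² - 6*x + 8)

(-x² - 2*x - 8)/(x² - 6*x + 8)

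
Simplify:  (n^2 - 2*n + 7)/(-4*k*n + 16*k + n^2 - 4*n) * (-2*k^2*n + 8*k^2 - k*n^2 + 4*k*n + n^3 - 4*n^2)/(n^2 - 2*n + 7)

(2*k^2 + k*n - n^2)/(4*k - n)

Factor: -4*k*n + 16*k + n^2 - 4*n = (-4*k + n)*(n - 4);  -2*k^2*n + 8*k^2 - k*n^2 + 4*k*n + n^3 - 4*n^2 = (n - 4)*(-2*k + n)*(k + n)
Cancel the common factors (n^2 - 2*n + 7), (n - 4).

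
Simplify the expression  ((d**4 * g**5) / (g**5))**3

Inside the bracket: d**4
Raise to the power 3: d**12

d**12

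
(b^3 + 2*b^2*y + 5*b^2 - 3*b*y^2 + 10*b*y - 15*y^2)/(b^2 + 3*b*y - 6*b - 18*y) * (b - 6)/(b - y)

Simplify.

Factor: b^3 + 2*b^2*y + 5*b^2 - 3*b*y^2 + 10*b*y - 15*y^2 = (b - y)*(b + 3*y)*(b + 5);  b^2 + 3*b*y - 6*b - 18*y = (b + 3*y)*(b - 6)
Cancel the common factors (b + 3*y), (b - y), (b - 6).

b + 5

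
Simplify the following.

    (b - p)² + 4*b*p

(b + p)²

After expansion: b² + 2*b*p + p² — a perfect-square trinomial.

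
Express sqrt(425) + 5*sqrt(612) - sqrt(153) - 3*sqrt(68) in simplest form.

26*sqrt(17)

sqrt(425) = 5*sqrt(17); 5*sqrt(612) = 30*sqrt(17); sqrt(153) = 3*sqrt(17); 3*sqrt(68) = 6*sqrt(17)
Combine: (5 + 30 - 3 - 6)·sqrt(17) = 26*sqrt(17)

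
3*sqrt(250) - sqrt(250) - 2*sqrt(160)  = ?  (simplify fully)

2*sqrt(10)

3*sqrt(250) = 15*sqrt(10); sqrt(250) = 5*sqrt(10); 2*sqrt(160) = 8*sqrt(10)
Combine: (15 - 5 - 8)·sqrt(10) = 2*sqrt(10)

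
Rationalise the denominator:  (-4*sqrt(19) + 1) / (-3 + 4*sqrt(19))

Multiply numerator and denominator by -4*sqrt(19) - 3.
Denominator becomes -295; numerator becomes 8*sqrt(19) + 301.

(-301 - 8*sqrt(19))/295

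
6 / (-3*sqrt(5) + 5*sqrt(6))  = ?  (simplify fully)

(6*sqrt(5) + 10*sqrt(6))/35

Multiply numerator and denominator by 3*sqrt(5) + 5*sqrt(6).
Denominator becomes 105; numerator becomes 18*sqrt(5) + 30*sqrt(6).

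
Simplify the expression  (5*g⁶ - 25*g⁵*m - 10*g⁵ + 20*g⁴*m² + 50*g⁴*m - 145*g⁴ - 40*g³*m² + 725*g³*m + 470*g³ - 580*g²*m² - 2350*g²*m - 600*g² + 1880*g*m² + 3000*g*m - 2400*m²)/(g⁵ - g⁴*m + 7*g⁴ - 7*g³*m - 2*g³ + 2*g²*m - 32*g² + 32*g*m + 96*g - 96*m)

(5*g² - 20*g*m - 25*g + 100*m)/(g + 4)

Factor: 5*g⁶ - 25*g⁵*m - 10*g⁵ + 20*g⁴*m² + 50*g⁴*m - 145*g⁴ - 40*g³*m² + 725*g³*m + 470*g³ - 580*g²*m² - 2350*g²*m - 600*g² + 1880*g*m² + 3000*g*m - 2400*m² = 5·(g + 6)·(g - m)·(g² - 3*g + 4)·(g - 5)·(g - 4*m);  g⁵ - g⁴*m + 7*g⁴ - 7*g³*m - 2*g³ + 2*g²*m - 32*g² + 32*g*m + 96*g - 96*m = (g + 6)·(g² - 3*g + 4)·(g + 4)·(g - m)
Cancel the common factors (g² - 3*g + 4), (g - m), (g + 6).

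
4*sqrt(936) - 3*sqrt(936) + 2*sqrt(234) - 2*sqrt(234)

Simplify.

6*sqrt(26)

4*sqrt(936) = 24*sqrt(26); 3*sqrt(936) = 18*sqrt(26); 2*sqrt(234) = 6*sqrt(26); 2*sqrt(234) = 6*sqrt(26)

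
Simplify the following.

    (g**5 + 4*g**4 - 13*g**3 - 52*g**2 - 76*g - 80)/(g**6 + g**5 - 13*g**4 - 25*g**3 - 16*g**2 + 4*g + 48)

(g + 5)/(g**2 + 2*g - 3)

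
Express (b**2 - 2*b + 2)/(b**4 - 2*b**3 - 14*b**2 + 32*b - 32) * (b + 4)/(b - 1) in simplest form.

Factor: b**4 - 2*b**3 - 14*b**2 + 32*b - 32 = (b + 4)*(b**2 - 2*b + 2)*(b - 4)
Cancel the common factors (b**2 - 2*b + 2), (b + 4).

1/(b**2 - 5*b + 4)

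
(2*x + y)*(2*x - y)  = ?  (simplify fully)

4*x^2 - y^2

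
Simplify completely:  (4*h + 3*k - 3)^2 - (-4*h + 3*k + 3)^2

Binomially expand both and collect terms in (3*k), (4*h - 3).

12*k*(4*h - 3)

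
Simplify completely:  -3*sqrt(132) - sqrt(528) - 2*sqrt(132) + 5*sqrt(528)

6*sqrt(33)

3*sqrt(132) = 6*sqrt(33); sqrt(528) = 4*sqrt(33); 2*sqrt(132) = 4*sqrt(33); 5*sqrt(528) = 20*sqrt(33)
Combine: (-6 - 4 - 4 + 20)·sqrt(33) = 6*sqrt(33)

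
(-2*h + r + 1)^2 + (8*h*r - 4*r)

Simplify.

(2*h + r - 1)^2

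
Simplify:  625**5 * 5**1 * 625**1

625**5 = 5**20; 5**1 = 5**1; 625**1 = 5**4
Combine exponents: 5**25

5**25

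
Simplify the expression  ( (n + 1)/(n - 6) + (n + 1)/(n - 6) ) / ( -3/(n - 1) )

(-2*n² + 2)/(3*n - 18)

Numerator: (n + 1)/(n - 6) + (n + 1)/(n - 6) = (2*n + 2)/(n - 6)
Denominator: -3/(n - 1) = -3/(n - 1)
Divide: ((2*n + 2)/(n - 6)) · (-n/3 + 1/3) = (-2*n² + 2)/(3*n - 18)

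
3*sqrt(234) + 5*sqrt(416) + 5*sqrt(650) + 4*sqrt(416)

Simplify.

70*sqrt(26)

3*sqrt(234) = 9*sqrt(26); 5*sqrt(416) = 20*sqrt(26); 5*sqrt(650) = 25*sqrt(26); 4*sqrt(416) = 16*sqrt(26)
Combine: (9 + 20 + 25 + 16)·sqrt(26) = 70*sqrt(26)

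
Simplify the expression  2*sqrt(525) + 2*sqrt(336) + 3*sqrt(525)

2*sqrt(525) = 10*sqrt(21); 2*sqrt(336) = 8*sqrt(21); 3*sqrt(525) = 15*sqrt(21)
Combine: (10 + 8 + 15)·sqrt(21) = 33*sqrt(21)

33*sqrt(21)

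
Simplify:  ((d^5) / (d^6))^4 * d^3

1/d

Inside the bracket: (d^-1)
Raise to the power 4: (d^-4)
Multiply by d^3: add exponents.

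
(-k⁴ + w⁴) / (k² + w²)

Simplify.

-k² + w²

-k⁴ + w⁴ factors as (-k + w)*(k + w)*(k² + w²).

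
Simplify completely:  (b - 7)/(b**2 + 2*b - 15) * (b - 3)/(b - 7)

Factor: b**2 + 2*b - 15 = (b - 3)*(b + 5)
Cancel the common factors (b - 3), (b - 7).

1/(b + 5)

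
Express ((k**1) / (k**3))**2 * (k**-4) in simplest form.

k**(-8)

Inside the bracket: (k**-2)
Raise to the power 2: (k**-4)
Multiply by (k**-4): add exponents.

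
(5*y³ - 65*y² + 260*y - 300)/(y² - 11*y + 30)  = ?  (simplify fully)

5*y - 10

Factor: 5*y³ - 65*y² + 260*y - 300 = 5·(y - 2)·(y - 5)·(y - 6);  y² - 11*y + 30 = (y - 6)·(y - 5)
Cancel the common factors (y - 6), (y - 5).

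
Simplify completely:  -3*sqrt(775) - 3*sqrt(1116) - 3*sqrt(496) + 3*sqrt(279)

-36*sqrt(31)

3*sqrt(775) = 15*sqrt(31); 3*sqrt(1116) = 18*sqrt(31); 3*sqrt(496) = 12*sqrt(31); 3*sqrt(279) = 9*sqrt(31)
Combine: (-15 - 18 - 12 + 9)·sqrt(31) = -36*sqrt(31)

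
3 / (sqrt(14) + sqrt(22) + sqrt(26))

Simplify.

(-6*sqrt(2002) + 15*sqrt(26) + 27*sqrt(22) + 51*sqrt(14))/566

Group as (sqrt(14) + sqrt(22)) + sqrt(26); multiply by (sqrt(14) + sqrt(22)) - sqrt(26), then rationalise the remaining surd.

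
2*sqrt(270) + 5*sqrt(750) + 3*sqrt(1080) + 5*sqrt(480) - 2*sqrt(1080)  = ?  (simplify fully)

57*sqrt(30)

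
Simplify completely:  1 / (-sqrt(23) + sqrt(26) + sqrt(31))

Group as (sqrt(26) + sqrt(31)) - sqrt(23); multiply by (sqrt(26) + sqrt(31)) + sqrt(23), then rationalise the remaining surd.

(-17*sqrt(23) + 9*sqrt(31) + 14*sqrt(26) + sqrt(18538))/1034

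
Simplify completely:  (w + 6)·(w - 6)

w² - 36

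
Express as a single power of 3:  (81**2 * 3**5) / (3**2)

81**2 = 3**8; 3**5 = 3**5; 3**2 = 3**2
Combine exponents: 3**11

3**11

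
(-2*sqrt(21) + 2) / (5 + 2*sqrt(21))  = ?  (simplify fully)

(-94 + 14*sqrt(21))/59

Multiply numerator and denominator by -2*sqrt(21) + 5.
Denominator becomes -59; numerator becomes -14*sqrt(21) + 94.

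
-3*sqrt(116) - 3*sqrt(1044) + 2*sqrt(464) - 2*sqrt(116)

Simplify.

-20*sqrt(29)

3*sqrt(116) = 6*sqrt(29); 3*sqrt(1044) = 18*sqrt(29); 2*sqrt(464) = 8*sqrt(29); 2*sqrt(116) = 4*sqrt(29)
Combine: (-6 - 18 + 8 - 4)·sqrt(29) = -20*sqrt(29)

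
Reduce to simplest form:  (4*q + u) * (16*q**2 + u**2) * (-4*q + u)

Telescope via difference of squares: (u+(4*q))(u-(4*q)) = -16*q**2 + u**2, then repeat with the next factor.

-256*q**4 + u**4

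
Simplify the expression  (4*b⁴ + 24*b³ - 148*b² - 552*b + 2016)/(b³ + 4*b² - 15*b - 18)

(4*b² + 12*b - 112)/(b + 1)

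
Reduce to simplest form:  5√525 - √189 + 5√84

5√525 = 25*√21; √189 = 3*√21; 5√84 = 10*√21
Combine: (25 - 3 + 10)·√21 = 32*√21

32*√21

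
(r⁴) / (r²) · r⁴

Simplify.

r⁶

Quotient: r²
Multiply by r⁴: add exponents.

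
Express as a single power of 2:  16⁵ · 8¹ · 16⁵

2^43

16⁵ = 2^20; 8¹ = 2^3; 16⁵ = 2^20
Combine exponents: 2^43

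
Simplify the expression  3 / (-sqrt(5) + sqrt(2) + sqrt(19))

Group as (sqrt(2) + sqrt(19)) - sqrt(5); multiply by (sqrt(2) + sqrt(19)) + sqrt(5), then rationalise the remaining surd.

(-33*sqrt(2) - 3*sqrt(190) + 24*sqrt(5) + 18*sqrt(19))/52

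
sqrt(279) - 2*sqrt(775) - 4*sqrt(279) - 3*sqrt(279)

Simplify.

sqrt(279) = 3*sqrt(31); 2*sqrt(775) = 10*sqrt(31); 4*sqrt(279) = 12*sqrt(31); 3*sqrt(279) = 9*sqrt(31)
Combine: (3 - 10 - 12 - 9)·sqrt(31) = -28*sqrt(31)

-28*sqrt(31)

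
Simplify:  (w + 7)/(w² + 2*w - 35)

1/(w - 5)

Factor: w² + 2*w - 35 = (w + 7)·(w - 5)
Cancel the common factor (w + 7).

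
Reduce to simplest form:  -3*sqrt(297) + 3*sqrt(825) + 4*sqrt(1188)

3*sqrt(297) = 9*sqrt(33); 3*sqrt(825) = 15*sqrt(33); 4*sqrt(1188) = 24*sqrt(33)
Combine: (-9 + 15 + 24)·sqrt(33) = 30*sqrt(33)

30*sqrt(33)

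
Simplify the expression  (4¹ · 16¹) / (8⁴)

2^(-6)

4¹ = 2^2; 16¹ = 2^4; 8⁴ = 2^12
Combine exponents: 2^(-6)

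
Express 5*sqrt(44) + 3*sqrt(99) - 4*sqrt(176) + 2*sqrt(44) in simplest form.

5*sqrt(44) = 10*sqrt(11); 3*sqrt(99) = 9*sqrt(11); 4*sqrt(176) = 16*sqrt(11); 2*sqrt(44) = 4*sqrt(11)
Combine: (10 + 9 - 16 + 4)·sqrt(11) = 7*sqrt(11)

7*sqrt(11)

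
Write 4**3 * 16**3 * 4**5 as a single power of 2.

2**28

4**3 = 2**6; 16**3 = 2**12; 4**5 = 2**10
Combine exponents: 2**28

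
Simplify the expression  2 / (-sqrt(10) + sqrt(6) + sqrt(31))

Group as (sqrt(6) + sqrt(31)) - sqrt(10); multiply by (sqrt(6) + sqrt(31)) + sqrt(10), then rationalise the remaining surd.

(-54*sqrt(10) - 30*sqrt(31) + 70*sqrt(6) + 8*sqrt(465))/15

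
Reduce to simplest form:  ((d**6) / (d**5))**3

d**3

Inside the bracket: d**1
Raise to the power 3: d**3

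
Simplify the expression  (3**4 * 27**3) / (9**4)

3**5

3**4 = 3**4; 27**3 = 3**9; 9**4 = 3**8
Combine exponents: 3**5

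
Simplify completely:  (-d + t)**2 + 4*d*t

Expanding gives d**2 + 2*d*t + t**2, a perfect square.

(d + t)**2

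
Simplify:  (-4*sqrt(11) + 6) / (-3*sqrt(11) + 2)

(-2*sqrt(11) + 24)/19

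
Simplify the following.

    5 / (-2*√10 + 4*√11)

(5*√10 + 10*√11)/68

Multiply numerator and denominator by 2*√10 + 4*√11.
Denominator becomes 136; numerator becomes 10*√10 + 20*√11.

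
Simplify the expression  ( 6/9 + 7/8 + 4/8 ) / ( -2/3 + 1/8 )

-49/13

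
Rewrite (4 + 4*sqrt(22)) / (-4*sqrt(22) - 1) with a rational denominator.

(-116 - 4*sqrt(22))/117

Multiply numerator and denominator by -1 + 4*sqrt(22).
Denominator becomes -351; numerator becomes 12*sqrt(22) + 348.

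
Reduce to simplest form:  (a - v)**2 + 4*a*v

After expansion: a**2 + 2*a*v + v**2 — a perfect-square trinomial.

(a + v)**2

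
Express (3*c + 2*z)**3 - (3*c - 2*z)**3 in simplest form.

Binomially expand both and collect terms in (3*c), (2*z).

108*c**2*z + 16*z**3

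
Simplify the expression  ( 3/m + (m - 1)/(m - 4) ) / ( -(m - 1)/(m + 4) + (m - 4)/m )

Numerator: 3/m + (m - 1)/(m - 4) = (m^2 + 2*m - 12)/(m^2 - 4*m)
Denominator: -(m - 1)/(m + 4) + (m - 4)/m = (m - 16)/(m^2 + 4*m)
Divide: ((m^2 + 2*m - 12)/(m^2 - 4*m)) · ((m^2 + 4*m)/(m - 16)) = (m^3 + 6*m^2 - 4*m - 48)/(m^2 - 20*m + 64)

(m^3 + 6*m^2 - 4*m - 48)/(m^2 - 20*m + 64)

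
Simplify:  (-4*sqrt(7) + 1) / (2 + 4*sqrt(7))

(-19 + 2*sqrt(7))/18

Multiply numerator and denominator by -4*sqrt(7) + 2.
Denominator becomes -108; numerator becomes -12*sqrt(7) + 114.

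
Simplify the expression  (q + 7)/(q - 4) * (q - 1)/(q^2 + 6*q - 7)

1/(q - 4)

Factor: q^2 + 6*q - 7 = (q - 1)*(q + 7)
Cancel the common factors (q + 7), (q - 1).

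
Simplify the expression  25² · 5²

5^6

25² = 5^4; 5² = 5^2
Combine exponents: 5^6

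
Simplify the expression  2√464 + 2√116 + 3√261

2√464 = 8*√29; 2√116 = 4*√29; 3√261 = 9*√29
Combine: (8 + 4 + 9)·√29 = 21*√29

21*√29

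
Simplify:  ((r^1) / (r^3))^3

Inside the bracket: (r^-2)
Raise to the power 3: (r^-6)

r^(-6)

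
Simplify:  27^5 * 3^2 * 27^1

3^20

27^5 = 3^15; 3^2 = 3^2; 27^1 = 3^3
Combine exponents: 3^20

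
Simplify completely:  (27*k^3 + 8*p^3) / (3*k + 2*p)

(2*p)^3 + (3*k)^3 = (3*k + 2*p)(9*k^2 - 6*k*p + 4*p^2).

9*k^2 - 6*k*p + 4*p^2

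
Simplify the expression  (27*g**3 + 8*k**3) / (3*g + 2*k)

9*g**2 - 6*g*k + 4*k**2

(3*g)**3 + (2*k)**3 = (3*g + 2*k)(9*g**2 - 6*g*k + 4*k**2).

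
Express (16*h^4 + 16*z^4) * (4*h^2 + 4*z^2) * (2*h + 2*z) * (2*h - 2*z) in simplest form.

Pair the conjugate factors: ((2*h)+(2*z))((2*h)-(2*z)) = 4*h^2 - 4*z^2, then repeat with the next factor.

256*h^8 - 256*z^8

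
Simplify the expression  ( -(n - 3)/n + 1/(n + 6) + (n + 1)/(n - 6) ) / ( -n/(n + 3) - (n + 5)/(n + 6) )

Numerator: -(n - 3)/n + 1/(n + 6) + (n + 1)/(n - 6) = (11*n^2 + 36*n - 108)/(n^3 - 36*n)
Denominator: -n/(n + 3) - (n + 5)/(n + 6) = (-2*n^2 - 14*n - 15)/(n^2 + 9*n + 18)
Divide: ((11*n^2 + 36*n - 108)/(n^3 - 36*n)) · ((n^2 + 9*n + 18)/(-2*n^2 - 14*n - 15)) = (-11*n^3 - 69*n^2 + 324)/(2*n^4 + 2*n^3 - 69*n^2 - 90*n)

(-11*n^3 - 69*n^2 + 324)/(2*n^4 + 2*n^3 - 69*n^2 - 90*n)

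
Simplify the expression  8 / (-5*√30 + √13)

(-40*√30 - 8*√13)/737

Multiply numerator and denominator by √13 + 5*√30.
Denominator becomes -737; numerator becomes 8*√13 + 40*√30.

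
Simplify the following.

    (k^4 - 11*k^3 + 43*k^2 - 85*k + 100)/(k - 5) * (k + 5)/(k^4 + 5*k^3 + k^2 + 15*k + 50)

(k - 4)/(k + 2)

Factor: k^4 - 11*k^3 + 43*k^2 - 85*k + 100 = (k - 5)*(k^2 - 2*k + 5)*(k - 4);  k^4 + 5*k^3 + k^2 + 15*k + 50 = (k + 2)*(k + 5)*(k^2 - 2*k + 5)
Cancel the common factors (k^2 - 2*k + 5), (k - 5), (k + 5).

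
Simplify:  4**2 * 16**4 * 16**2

4**2 = 2**4; 16**4 = 2**16; 16**2 = 2**8
Combine exponents: 2**28

2**28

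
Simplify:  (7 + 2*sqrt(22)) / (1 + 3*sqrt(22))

Multiply numerator and denominator by -3*sqrt(22) + 1.
Denominator becomes -197; numerator becomes -125 - 19*sqrt(22).

(19*sqrt(22) + 125)/197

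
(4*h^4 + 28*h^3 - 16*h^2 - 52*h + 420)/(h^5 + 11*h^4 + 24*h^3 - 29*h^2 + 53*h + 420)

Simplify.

Factor: 4*h^4 + 28*h^3 - 16*h^2 - 52*h + 420 = 4*(h + 3)*(h^2 - 3*h + 5)*(h + 7);  h^5 + 11*h^4 + 24*h^3 - 29*h^2 + 53*h + 420 = (h^2 - 3*h + 5)*(h + 4)*(h + 7)*(h + 3)
Cancel the common factors (h^2 - 3*h + 5), (h + 7), (h + 3).

4/(h + 4)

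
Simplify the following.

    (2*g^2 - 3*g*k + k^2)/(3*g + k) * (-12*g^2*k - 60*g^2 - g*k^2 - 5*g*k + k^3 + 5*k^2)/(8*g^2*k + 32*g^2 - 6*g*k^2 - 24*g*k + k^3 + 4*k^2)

(-g*k - 5*g + k^2 + 5*k)/(k + 4)

Factor: 2*g^2 - 3*g*k + k^2 = (-g + k)*(-2*g + k);  -12*g^2*k - 60*g^2 - g*k^2 - 5*g*k + k^3 + 5*k^2 = (k + 5)*(3*g + k)*(-4*g + k);  8*g^2*k + 32*g^2 - 6*g*k^2 - 24*g*k + k^3 + 4*k^2 = (-4*g + k)*(-2*g + k)*(k + 4)
Cancel the common factors (-4*g + k), (-2*g + k), (3*g + k).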